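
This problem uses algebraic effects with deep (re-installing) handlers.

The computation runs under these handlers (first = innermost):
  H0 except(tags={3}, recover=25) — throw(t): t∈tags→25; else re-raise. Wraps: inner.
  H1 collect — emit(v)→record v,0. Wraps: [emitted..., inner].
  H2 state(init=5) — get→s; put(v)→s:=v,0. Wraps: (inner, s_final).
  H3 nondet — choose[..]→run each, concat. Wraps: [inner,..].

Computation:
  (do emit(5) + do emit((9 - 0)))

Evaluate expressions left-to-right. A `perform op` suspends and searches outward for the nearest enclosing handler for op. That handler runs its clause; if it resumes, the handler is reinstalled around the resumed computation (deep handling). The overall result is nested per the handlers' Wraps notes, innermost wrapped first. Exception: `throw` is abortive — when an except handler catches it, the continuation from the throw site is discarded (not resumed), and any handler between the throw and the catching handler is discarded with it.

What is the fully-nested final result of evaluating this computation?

Answer: [([5, 9, 0], 5)]

Evaluation trace:
emit(5) @ H1 ⇒ out+=5
emit(9) @ H1 ⇒ out+=9
H0 returns 0
H1 returns [5, 9, 0]
H2 returns ([5, 9, 0], 5)
H3 returns [([5, 9, 0], 5)]
= [([5, 9, 0], 5)]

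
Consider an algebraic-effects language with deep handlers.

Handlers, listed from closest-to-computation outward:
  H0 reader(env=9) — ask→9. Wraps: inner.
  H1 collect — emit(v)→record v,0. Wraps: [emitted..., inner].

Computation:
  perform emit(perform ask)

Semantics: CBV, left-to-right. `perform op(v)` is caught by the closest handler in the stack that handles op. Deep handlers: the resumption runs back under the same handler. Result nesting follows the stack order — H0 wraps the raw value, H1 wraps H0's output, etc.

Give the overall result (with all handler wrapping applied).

Answer: [9, 0]

Step-by-step:
ask @ H0 ⇒ 9
emit(9) @ H1 ⇒ out+=9
H0 returns 0
H1 returns [9, 0]
= [9, 0]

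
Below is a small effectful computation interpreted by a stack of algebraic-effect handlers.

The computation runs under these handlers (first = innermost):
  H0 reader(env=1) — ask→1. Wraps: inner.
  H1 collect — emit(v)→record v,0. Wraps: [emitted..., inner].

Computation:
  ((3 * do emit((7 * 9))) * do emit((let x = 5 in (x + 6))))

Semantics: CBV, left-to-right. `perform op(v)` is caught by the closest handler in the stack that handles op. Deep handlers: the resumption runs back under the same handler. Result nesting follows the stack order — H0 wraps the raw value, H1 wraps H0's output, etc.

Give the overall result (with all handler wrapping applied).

Step-by-step:
emit(63) @ H1 ⇒ out+=63
emit(11) @ H1 ⇒ out+=11
H0 returns 0
H1 returns [63, 11, 0]
= [63, 11, 0]

Answer: [63, 11, 0]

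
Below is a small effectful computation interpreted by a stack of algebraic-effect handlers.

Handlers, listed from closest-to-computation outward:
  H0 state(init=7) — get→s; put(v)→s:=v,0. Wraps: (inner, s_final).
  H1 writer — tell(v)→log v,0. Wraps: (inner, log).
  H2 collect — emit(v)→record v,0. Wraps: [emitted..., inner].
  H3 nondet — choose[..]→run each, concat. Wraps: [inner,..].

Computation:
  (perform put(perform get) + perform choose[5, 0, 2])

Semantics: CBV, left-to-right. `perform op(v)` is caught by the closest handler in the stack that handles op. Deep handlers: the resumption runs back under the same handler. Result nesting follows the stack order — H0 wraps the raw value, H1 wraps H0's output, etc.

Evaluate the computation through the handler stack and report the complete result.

Working:
get @ H0 ⇒ 7
put(7) @ H0 ⇒ s:=7
choose[5, 0, 2] @ H3
  branch[0] choose=5:
    H0 returns (5, 7)
    H1 returns ((5, 7), ())
    H2 returns [((5, 7), ())]
    H3 returns [[((5, 7), ())]]
  branch[1] choose=0:
    H0 returns (0, 7)
    H1 returns ((0, 7), ())
    H2 returns [((0, 7), ())]
    H3 returns [[((0, 7), ())]]
  branch[2] choose=2:
    H0 returns (2, 7)
    H1 returns ((2, 7), ())
    H2 returns [((2, 7), ())]
    H3 returns [[((2, 7), ())]]
= [[((5, 7), ())], [((0, 7), ())], [((2, 7), ())]]

Answer: [[((5, 7), ())], [((0, 7), ())], [((2, 7), ())]]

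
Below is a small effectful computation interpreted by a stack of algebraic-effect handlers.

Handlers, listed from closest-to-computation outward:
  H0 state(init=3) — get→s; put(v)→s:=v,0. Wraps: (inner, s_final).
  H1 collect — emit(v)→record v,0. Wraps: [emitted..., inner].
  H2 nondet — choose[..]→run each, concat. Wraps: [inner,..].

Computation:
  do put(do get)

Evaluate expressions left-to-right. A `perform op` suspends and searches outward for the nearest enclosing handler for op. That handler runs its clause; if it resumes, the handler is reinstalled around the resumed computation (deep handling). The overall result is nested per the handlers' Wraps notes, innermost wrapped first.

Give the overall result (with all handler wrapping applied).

Answer: [[(0, 3)]]

Evaluation trace:
get @ H0 ⇒ 3
put(3) @ H0 ⇒ s:=3
H0 returns (0, 3)
H1 returns [(0, 3)]
H2 returns [[(0, 3)]]
= [[(0, 3)]]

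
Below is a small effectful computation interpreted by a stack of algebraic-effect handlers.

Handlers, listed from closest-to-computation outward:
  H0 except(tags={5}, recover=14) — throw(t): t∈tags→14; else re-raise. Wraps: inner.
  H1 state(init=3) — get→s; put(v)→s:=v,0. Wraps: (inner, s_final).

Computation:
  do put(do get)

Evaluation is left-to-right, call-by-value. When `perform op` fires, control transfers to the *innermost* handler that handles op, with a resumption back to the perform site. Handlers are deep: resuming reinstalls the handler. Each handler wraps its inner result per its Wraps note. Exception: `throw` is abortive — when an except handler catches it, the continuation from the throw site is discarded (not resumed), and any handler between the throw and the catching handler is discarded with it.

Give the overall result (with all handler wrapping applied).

Step-by-step:
get @ H1 ⇒ 3
put(3) @ H1 ⇒ s:=3
H0 returns 0
H1 returns (0, 3)
= (0, 3)

Answer: (0, 3)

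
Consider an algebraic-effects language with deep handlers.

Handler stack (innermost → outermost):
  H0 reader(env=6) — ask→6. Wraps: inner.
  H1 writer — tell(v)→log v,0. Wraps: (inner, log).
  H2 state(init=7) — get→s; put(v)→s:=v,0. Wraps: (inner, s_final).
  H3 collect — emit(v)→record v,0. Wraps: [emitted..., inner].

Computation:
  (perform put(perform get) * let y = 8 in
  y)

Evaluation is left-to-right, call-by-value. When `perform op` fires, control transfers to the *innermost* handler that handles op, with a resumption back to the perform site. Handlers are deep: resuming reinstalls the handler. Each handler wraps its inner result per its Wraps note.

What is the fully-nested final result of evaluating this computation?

Working:
get @ H2 ⇒ 7
put(7) @ H2 ⇒ s:=7
H0 returns 0
H1 returns (0, ())
H2 returns ((0, ()), 7)
H3 returns [((0, ()), 7)]
= [((0, ()), 7)]

Answer: [((0, ()), 7)]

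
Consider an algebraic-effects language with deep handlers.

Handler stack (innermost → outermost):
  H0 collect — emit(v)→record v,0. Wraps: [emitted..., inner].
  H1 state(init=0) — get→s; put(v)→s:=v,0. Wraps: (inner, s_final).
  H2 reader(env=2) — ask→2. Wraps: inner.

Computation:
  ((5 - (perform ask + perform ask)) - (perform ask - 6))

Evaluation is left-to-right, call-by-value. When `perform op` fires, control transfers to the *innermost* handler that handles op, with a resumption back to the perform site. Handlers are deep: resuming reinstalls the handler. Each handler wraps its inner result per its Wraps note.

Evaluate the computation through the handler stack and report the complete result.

Answer: ([5], 0)

Step-by-step:
ask @ H2 ⇒ 2
ask @ H2 ⇒ 2
ask @ H2 ⇒ 2
H0 returns [5]
H1 returns ([5], 0)
H2 returns ([5], 0)
= ([5], 0)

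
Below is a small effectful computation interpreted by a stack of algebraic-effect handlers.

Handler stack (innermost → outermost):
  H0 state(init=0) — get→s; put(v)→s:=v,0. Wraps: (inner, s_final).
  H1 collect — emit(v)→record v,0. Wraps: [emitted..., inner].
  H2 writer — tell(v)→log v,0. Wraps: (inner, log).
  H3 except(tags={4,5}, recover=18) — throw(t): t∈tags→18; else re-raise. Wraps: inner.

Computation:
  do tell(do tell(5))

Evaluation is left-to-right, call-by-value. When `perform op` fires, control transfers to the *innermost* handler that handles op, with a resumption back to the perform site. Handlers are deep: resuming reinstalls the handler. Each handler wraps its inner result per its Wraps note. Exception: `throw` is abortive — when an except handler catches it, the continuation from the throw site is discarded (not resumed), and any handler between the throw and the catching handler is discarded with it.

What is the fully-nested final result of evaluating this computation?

Answer: ([(0, 0)], (5, 0))

Evaluation trace:
tell(5) @ H2 ⇒ log+=5
tell(0) @ H2 ⇒ log+=0
H0 returns (0, 0)
H1 returns [(0, 0)]
H2 returns ([(0, 0)], (5, 0))
H3 returns ([(0, 0)], (5, 0))
= ([(0, 0)], (5, 0))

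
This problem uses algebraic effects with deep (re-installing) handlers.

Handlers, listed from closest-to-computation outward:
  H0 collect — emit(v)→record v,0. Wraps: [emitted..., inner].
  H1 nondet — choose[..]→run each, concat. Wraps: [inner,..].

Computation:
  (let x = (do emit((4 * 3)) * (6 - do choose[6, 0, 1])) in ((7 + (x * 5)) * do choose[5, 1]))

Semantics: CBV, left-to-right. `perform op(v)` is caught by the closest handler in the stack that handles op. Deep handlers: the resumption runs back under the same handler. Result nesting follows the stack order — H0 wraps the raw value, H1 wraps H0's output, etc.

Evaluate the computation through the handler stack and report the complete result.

Working:
emit(12) @ H0 ⇒ out+=12
choose[6, 0, 1] @ H1
  branch[0] choose=6:
    choose[5, 1] @ H1
      branch[0] choose=5:
        H0 returns [12, 35]
        H1 returns [[12, 35]]
      branch[1] choose=1:
        H0 returns [12, 7]
        H1 returns [[12, 7]]
  branch[1] choose=0:
    choose[5, 1] @ H1
      branch[0] choose=5:
        H0 returns [12, 35]
        H1 returns [[12, 35]]
      branch[1] choose=1:
        H0 returns [12, 7]
        H1 returns [[12, 7]]
  branch[2] choose=1:
    choose[5, 1] @ H1
      branch[0] choose=5:
        H0 returns [12, 35]
        H1 returns [[12, 35]]
      branch[1] choose=1:
        H0 returns [12, 7]
        H1 returns [[12, 7]]
= [[12, 35], [12, 7], [12, 35], [12, 7], [12, 35], [12, 7]]

Answer: [[12, 35], [12, 7], [12, 35], [12, 7], [12, 35], [12, 7]]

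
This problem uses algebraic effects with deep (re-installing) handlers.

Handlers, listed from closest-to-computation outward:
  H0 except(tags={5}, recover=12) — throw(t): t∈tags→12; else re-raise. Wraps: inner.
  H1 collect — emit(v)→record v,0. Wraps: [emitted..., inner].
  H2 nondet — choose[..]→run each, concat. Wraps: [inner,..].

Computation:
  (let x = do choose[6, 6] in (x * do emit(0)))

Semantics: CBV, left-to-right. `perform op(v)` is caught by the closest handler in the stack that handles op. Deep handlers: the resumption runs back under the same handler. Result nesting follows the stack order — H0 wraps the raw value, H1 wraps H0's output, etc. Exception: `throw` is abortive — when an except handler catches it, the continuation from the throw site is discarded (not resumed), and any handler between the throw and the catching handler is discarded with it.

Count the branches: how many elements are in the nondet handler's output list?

Answer: 2

Evaluation trace:
choose[6, 6] @ H2
  branch[0] choose=6:
    emit(0) @ H1 ⇒ out+=0
    H0 returns 0
    H1 returns [0, 0]
    H2 returns [[0, 0]]
  branch[1] choose=6:
    emit(0) @ H1 ⇒ out+=0
    H0 returns 0
    H1 returns [0, 0]
    H2 returns [[0, 0]]
= [[0, 0], [0, 0]]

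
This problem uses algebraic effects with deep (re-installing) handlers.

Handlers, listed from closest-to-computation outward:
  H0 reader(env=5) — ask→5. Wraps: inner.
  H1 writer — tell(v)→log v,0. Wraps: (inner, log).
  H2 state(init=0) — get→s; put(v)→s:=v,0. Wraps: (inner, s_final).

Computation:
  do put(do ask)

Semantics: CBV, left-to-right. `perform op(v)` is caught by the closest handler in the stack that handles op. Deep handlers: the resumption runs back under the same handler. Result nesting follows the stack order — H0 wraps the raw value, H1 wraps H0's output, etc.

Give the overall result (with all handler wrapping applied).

Working:
ask @ H0 ⇒ 5
put(5) @ H2 ⇒ s:=5
H0 returns 0
H1 returns (0, ())
H2 returns ((0, ()), 5)
= ((0, ()), 5)

Answer: ((0, ()), 5)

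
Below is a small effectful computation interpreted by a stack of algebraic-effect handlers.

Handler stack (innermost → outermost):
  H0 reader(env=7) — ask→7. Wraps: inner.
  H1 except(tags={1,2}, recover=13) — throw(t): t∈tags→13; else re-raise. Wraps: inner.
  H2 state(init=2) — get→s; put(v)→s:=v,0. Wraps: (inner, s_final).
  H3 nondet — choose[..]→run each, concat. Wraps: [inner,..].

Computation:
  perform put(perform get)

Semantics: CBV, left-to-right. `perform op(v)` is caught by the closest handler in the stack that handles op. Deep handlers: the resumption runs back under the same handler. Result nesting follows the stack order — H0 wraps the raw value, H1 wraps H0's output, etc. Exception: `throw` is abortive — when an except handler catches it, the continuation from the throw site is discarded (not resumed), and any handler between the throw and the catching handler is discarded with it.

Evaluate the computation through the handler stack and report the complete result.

Answer: [(0, 2)]

Working:
get @ H2 ⇒ 2
put(2) @ H2 ⇒ s:=2
H0 returns 0
H1 returns 0
H2 returns (0, 2)
H3 returns [(0, 2)]
= [(0, 2)]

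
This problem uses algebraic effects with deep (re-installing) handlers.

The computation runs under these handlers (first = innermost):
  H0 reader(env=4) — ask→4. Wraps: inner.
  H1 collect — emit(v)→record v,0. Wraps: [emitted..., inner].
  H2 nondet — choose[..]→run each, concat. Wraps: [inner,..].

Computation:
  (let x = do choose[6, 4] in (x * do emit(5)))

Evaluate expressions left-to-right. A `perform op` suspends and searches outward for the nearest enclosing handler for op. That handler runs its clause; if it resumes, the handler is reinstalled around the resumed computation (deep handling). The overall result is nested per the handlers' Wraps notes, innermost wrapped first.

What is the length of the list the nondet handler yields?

Evaluation trace:
choose[6, 4] @ H2
  branch[0] choose=6:
    emit(5) @ H1 ⇒ out+=5
    H0 returns 0
    H1 returns [5, 0]
    H2 returns [[5, 0]]
  branch[1] choose=4:
    emit(5) @ H1 ⇒ out+=5
    H0 returns 0
    H1 returns [5, 0]
    H2 returns [[5, 0]]
= [[5, 0], [5, 0]]

Answer: 2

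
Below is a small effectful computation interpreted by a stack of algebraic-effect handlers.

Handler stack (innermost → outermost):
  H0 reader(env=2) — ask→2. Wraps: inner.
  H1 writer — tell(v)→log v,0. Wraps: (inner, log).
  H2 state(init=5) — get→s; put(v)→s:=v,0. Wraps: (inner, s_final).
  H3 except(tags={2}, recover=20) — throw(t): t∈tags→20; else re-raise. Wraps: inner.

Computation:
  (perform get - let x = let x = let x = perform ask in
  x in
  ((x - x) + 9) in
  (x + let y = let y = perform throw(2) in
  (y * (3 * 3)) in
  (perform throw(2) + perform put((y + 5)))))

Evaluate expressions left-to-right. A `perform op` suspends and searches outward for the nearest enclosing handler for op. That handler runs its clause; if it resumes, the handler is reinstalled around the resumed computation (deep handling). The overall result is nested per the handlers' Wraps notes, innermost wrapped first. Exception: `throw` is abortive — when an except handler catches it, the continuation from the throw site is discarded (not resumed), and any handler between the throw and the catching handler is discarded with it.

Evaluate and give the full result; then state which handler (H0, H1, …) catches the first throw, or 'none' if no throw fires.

Answer: 20 ; first throw caught by: H3

Step-by-step:
get @ H2 ⇒ 5
ask @ H0 ⇒ 2
throw(2) @ H3 caught ⇒ 20
= 20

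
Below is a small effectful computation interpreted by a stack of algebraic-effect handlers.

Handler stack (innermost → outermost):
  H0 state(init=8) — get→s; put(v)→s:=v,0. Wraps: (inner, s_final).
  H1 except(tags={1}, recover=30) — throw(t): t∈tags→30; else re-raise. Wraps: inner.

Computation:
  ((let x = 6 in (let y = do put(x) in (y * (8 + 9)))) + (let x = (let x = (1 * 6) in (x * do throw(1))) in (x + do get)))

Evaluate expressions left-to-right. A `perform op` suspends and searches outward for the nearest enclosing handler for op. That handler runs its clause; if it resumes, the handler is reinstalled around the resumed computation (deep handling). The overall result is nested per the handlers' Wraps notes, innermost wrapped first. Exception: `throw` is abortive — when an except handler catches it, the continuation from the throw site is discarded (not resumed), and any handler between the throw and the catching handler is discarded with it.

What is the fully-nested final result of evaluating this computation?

Step-by-step:
put(6) @ H0 ⇒ s:=6
throw(1) @ H1 caught ⇒ 30
= 30

Answer: 30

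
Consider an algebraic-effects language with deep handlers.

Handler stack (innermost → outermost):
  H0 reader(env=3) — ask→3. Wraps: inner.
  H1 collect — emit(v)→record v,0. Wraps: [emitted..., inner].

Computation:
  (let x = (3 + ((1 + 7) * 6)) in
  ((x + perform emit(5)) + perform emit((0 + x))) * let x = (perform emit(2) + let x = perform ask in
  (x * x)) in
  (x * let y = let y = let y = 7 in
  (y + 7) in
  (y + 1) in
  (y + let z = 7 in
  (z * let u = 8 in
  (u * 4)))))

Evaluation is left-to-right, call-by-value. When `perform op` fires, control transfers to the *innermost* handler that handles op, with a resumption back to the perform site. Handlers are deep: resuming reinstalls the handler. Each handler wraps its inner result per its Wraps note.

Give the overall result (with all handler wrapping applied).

Answer: [5, 51, 2, 109701]

Step-by-step:
emit(5) @ H1 ⇒ out+=5
emit(51) @ H1 ⇒ out+=51
emit(2) @ H1 ⇒ out+=2
ask @ H0 ⇒ 3
H0 returns 109701
H1 returns [5, 51, 2, 109701]
= [5, 51, 2, 109701]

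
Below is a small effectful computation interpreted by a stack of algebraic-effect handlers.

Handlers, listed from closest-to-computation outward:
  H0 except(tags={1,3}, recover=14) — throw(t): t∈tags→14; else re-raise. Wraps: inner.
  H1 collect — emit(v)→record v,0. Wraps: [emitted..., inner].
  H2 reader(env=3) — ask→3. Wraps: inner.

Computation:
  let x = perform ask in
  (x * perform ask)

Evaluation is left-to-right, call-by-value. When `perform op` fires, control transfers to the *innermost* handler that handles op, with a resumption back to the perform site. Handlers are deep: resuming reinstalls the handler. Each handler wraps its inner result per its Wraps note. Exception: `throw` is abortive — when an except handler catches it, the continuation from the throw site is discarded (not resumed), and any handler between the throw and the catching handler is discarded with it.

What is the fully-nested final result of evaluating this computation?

Answer: [9]

Step-by-step:
ask @ H2 ⇒ 3
ask @ H2 ⇒ 3
H0 returns 9
H1 returns [9]
H2 returns [9]
= [9]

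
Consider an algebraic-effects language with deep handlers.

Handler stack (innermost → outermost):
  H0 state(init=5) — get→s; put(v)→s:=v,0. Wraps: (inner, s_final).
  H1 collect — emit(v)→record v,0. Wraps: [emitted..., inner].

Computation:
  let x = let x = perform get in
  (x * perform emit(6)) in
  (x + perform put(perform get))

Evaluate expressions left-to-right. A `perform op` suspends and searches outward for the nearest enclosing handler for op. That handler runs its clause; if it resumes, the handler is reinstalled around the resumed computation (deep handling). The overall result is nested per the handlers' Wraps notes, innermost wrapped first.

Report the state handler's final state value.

Working:
get @ H0 ⇒ 5
emit(6) @ H1 ⇒ out+=6
get @ H0 ⇒ 5
put(5) @ H0 ⇒ s:=5
H0 returns (0, 5)
H1 returns [6, (0, 5)]
= [6, (0, 5)]

Answer: 5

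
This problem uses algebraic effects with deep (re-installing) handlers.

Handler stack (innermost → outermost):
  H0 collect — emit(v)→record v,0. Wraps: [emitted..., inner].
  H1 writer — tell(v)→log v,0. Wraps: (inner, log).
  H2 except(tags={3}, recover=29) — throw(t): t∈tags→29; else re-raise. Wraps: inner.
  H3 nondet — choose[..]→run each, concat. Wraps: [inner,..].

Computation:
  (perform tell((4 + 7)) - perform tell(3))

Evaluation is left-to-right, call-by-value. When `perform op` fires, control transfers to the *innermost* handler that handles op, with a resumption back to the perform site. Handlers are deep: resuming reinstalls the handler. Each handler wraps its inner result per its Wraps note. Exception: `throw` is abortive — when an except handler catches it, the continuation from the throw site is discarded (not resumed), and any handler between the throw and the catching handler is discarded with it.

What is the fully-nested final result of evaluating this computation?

Answer: [([0], (11, 3))]

Working:
tell(11) @ H1 ⇒ log+=11
tell(3) @ H1 ⇒ log+=3
H0 returns [0]
H1 returns ([0], (11, 3))
H2 returns ([0], (11, 3))
H3 returns [([0], (11, 3))]
= [([0], (11, 3))]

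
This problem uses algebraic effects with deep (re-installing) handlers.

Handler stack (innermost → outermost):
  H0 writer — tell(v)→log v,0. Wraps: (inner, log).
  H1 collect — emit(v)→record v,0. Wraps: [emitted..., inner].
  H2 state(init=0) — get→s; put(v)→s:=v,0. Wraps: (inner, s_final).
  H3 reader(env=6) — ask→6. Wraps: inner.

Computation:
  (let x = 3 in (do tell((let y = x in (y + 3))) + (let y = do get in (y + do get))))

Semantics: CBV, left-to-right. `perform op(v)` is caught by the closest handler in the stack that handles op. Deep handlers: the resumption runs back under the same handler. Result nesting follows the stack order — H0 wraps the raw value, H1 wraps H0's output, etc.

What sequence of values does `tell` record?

Answer: (6)

Evaluation trace:
tell(6) @ H0 ⇒ log+=6
get @ H2 ⇒ 0
get @ H2 ⇒ 0
H0 returns (0, (6))
H1 returns [(0, (6))]
H2 returns ([(0, (6))], 0)
H3 returns ([(0, (6))], 0)
= ([(0, (6))], 0)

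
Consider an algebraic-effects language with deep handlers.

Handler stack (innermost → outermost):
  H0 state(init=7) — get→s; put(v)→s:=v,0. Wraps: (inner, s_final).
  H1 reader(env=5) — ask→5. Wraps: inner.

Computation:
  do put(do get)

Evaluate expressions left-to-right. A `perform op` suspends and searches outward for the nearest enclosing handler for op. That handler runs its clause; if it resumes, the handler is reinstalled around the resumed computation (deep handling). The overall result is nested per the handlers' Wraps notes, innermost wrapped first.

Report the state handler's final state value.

Answer: 7

Working:
get @ H0 ⇒ 7
put(7) @ H0 ⇒ s:=7
H0 returns (0, 7)
H1 returns (0, 7)
= (0, 7)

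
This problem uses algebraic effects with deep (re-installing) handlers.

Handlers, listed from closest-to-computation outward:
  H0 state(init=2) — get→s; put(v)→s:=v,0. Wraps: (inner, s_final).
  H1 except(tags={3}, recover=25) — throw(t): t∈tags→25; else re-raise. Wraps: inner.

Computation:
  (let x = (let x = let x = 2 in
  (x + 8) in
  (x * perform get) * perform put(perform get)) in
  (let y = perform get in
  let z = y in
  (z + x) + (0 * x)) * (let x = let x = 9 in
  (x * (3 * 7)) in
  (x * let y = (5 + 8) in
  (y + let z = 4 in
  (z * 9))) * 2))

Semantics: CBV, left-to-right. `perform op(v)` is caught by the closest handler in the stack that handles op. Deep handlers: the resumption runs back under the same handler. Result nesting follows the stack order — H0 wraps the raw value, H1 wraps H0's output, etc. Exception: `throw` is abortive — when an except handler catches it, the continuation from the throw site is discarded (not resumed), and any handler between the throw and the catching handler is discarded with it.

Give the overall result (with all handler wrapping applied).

Answer: (37044, 2)

Working:
get @ H0 ⇒ 2
get @ H0 ⇒ 2
put(2) @ H0 ⇒ s:=2
get @ H0 ⇒ 2
H0 returns (37044, 2)
H1 returns (37044, 2)
= (37044, 2)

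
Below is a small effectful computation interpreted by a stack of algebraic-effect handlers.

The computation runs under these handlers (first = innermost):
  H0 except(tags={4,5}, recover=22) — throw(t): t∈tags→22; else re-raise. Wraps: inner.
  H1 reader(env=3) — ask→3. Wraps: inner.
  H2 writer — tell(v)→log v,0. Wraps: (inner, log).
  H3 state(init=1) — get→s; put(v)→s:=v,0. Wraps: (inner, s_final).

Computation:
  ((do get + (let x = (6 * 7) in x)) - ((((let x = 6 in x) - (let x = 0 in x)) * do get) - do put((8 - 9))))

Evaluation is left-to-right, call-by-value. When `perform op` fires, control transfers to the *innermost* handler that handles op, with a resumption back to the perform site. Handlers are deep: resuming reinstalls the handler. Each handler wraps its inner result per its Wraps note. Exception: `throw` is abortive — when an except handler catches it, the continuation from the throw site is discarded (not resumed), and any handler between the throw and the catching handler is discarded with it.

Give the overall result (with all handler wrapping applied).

Step-by-step:
get @ H3 ⇒ 1
get @ H3 ⇒ 1
put(-1) @ H3 ⇒ s:=-1
H0 returns 37
H1 returns 37
H2 returns (37, ())
H3 returns ((37, ()), -1)
= ((37, ()), -1)

Answer: ((37, ()), -1)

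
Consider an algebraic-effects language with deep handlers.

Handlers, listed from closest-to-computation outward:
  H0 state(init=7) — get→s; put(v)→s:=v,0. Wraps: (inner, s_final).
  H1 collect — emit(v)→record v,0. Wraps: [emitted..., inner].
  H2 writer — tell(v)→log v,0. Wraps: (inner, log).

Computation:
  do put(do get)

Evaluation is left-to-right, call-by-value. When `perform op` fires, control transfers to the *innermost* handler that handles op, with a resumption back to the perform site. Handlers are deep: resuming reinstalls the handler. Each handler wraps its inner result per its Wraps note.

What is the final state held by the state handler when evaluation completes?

Evaluation trace:
get @ H0 ⇒ 7
put(7) @ H0 ⇒ s:=7
H0 returns (0, 7)
H1 returns [(0, 7)]
H2 returns ([(0, 7)], ())
= ([(0, 7)], ())

Answer: 7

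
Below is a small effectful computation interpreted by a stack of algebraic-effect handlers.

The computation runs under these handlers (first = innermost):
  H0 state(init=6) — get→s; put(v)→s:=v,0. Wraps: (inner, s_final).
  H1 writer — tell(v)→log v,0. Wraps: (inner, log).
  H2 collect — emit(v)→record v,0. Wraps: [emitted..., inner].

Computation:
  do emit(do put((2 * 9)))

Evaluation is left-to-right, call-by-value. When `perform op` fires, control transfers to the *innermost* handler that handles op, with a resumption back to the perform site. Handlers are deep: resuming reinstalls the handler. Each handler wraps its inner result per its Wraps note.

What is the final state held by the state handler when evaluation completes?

Working:
put(18) @ H0 ⇒ s:=18
emit(0) @ H2 ⇒ out+=0
H0 returns (0, 18)
H1 returns ((0, 18), ())
H2 returns [0, ((0, 18), ())]
= [0, ((0, 18), ())]

Answer: 18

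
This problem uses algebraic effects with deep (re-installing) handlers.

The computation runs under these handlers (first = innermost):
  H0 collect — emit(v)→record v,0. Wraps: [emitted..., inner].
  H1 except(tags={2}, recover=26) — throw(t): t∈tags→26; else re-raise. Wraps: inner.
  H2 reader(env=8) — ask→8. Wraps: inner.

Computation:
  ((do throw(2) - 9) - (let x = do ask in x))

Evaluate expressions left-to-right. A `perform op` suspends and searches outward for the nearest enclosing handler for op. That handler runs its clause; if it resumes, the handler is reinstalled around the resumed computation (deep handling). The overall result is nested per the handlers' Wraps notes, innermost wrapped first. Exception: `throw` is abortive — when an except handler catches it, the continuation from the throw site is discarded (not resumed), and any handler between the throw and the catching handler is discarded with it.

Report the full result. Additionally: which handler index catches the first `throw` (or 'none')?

Answer: 26 ; first throw caught by: H1

Step-by-step:
throw(2) @ H1 caught ⇒ 26
H2 returns 26
= 26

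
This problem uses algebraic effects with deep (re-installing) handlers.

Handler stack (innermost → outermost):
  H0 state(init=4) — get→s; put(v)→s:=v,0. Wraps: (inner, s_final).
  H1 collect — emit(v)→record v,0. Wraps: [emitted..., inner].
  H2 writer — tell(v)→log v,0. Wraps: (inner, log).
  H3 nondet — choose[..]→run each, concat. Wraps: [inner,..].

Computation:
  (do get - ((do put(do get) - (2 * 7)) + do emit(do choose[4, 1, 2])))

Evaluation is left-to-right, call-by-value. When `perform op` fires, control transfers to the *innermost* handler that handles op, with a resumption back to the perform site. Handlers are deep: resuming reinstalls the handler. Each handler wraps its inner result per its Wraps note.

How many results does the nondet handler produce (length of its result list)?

Answer: 3

Evaluation trace:
get @ H0 ⇒ 4
get @ H0 ⇒ 4
put(4) @ H0 ⇒ s:=4
choose[4, 1, 2] @ H3
  branch[0] choose=4:
    emit(4) @ H1 ⇒ out+=4
    H0 returns (18, 4)
    H1 returns [4, (18, 4)]
    H2 returns ([4, (18, 4)], ())
    H3 returns [([4, (18, 4)], ())]
  branch[1] choose=1:
    emit(1) @ H1 ⇒ out+=1
    H0 returns (18, 4)
    H1 returns [1, (18, 4)]
    H2 returns ([1, (18, 4)], ())
    H3 returns [([1, (18, 4)], ())]
  branch[2] choose=2:
    emit(2) @ H1 ⇒ out+=2
    H0 returns (18, 4)
    H1 returns [2, (18, 4)]
    H2 returns ([2, (18, 4)], ())
    H3 returns [([2, (18, 4)], ())]
= [([4, (18, 4)], ()), ([1, (18, 4)], ()), ([2, (18, 4)], ())]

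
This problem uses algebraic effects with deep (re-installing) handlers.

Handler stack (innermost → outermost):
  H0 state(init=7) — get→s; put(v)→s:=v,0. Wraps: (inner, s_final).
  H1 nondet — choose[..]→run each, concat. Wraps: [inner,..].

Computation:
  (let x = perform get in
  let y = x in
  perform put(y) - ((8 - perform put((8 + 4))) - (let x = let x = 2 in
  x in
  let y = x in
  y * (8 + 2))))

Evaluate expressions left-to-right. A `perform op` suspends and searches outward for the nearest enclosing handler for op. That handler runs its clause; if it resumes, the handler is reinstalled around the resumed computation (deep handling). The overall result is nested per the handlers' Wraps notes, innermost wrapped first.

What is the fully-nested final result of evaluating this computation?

Answer: [(12, 12)]

Step-by-step:
get @ H0 ⇒ 7
put(7) @ H0 ⇒ s:=7
put(12) @ H0 ⇒ s:=12
H0 returns (12, 12)
H1 returns [(12, 12)]
= [(12, 12)]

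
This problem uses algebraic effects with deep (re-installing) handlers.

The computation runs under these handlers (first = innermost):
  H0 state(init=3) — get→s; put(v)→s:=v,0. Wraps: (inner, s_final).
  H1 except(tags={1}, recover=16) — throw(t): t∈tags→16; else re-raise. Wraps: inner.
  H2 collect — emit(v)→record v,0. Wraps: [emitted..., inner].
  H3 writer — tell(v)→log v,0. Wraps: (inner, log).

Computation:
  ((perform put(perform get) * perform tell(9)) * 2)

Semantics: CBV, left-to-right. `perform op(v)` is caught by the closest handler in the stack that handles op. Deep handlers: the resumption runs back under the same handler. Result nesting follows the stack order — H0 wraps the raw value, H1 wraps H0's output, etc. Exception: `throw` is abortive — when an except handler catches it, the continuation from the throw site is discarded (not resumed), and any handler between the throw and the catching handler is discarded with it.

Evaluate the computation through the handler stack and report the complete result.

Evaluation trace:
get @ H0 ⇒ 3
put(3) @ H0 ⇒ s:=3
tell(9) @ H3 ⇒ log+=9
H0 returns (0, 3)
H1 returns (0, 3)
H2 returns [(0, 3)]
H3 returns ([(0, 3)], (9))
= ([(0, 3)], (9))

Answer: ([(0, 3)], (9))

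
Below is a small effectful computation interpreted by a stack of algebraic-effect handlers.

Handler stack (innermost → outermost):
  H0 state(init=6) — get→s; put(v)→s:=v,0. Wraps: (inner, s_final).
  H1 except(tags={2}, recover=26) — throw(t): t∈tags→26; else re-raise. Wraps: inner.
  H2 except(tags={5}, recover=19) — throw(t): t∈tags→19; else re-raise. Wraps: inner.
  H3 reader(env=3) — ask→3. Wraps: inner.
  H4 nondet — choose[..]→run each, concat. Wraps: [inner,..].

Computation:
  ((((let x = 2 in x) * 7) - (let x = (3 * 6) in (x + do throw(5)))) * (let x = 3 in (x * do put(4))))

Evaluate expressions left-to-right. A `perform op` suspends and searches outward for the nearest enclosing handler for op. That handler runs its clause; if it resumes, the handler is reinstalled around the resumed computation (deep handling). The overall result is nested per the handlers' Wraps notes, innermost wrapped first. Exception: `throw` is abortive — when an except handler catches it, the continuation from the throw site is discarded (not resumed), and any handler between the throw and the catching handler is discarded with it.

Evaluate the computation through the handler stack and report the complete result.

Working:
throw(5) @ H1 re-raised
throw(5) @ H2 caught ⇒ 19
H3 returns 19
H4 returns [19]
= [19]

Answer: [19]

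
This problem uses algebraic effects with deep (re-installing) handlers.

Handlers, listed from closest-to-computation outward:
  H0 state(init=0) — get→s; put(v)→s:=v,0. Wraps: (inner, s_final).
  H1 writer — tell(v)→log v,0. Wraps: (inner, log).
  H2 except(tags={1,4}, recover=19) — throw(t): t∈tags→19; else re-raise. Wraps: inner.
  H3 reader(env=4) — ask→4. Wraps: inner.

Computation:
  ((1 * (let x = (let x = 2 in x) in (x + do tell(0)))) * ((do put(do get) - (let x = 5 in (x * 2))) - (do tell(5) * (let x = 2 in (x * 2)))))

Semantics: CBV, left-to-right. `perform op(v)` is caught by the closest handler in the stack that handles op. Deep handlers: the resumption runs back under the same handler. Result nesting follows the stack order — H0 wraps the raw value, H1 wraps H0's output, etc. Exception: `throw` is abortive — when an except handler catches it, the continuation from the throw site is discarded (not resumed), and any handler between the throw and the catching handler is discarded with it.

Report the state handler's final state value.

Working:
tell(0) @ H1 ⇒ log+=0
get @ H0 ⇒ 0
put(0) @ H0 ⇒ s:=0
tell(5) @ H1 ⇒ log+=5
H0 returns (-20, 0)
H1 returns ((-20, 0), (0, 5))
H2 returns ((-20, 0), (0, 5))
H3 returns ((-20, 0), (0, 5))
= ((-20, 0), (0, 5))

Answer: 0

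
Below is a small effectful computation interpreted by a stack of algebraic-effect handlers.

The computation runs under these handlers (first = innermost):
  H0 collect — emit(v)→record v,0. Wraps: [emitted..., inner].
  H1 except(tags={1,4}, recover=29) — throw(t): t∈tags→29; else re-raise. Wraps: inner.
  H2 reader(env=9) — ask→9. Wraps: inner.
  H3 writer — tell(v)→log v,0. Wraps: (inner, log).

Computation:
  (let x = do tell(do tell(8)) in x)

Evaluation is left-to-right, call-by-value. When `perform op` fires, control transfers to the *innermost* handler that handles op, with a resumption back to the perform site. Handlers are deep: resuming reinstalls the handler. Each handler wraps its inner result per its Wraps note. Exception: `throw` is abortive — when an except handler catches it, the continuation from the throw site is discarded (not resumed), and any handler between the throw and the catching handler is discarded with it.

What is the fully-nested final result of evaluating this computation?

Evaluation trace:
tell(8) @ H3 ⇒ log+=8
tell(0) @ H3 ⇒ log+=0
H0 returns [0]
H1 returns [0]
H2 returns [0]
H3 returns ([0], (8, 0))
= ([0], (8, 0))

Answer: ([0], (8, 0))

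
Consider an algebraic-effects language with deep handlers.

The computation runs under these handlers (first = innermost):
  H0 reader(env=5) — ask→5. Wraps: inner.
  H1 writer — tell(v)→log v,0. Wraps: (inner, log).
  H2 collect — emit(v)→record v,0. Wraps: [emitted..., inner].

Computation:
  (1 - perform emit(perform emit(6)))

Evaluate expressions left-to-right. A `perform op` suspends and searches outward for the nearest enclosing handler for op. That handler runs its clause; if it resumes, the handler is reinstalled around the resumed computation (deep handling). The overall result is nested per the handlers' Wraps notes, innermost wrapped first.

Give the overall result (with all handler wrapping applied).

Evaluation trace:
emit(6) @ H2 ⇒ out+=6
emit(0) @ H2 ⇒ out+=0
H0 returns 1
H1 returns (1, ())
H2 returns [6, 0, (1, ())]
= [6, 0, (1, ())]

Answer: [6, 0, (1, ())]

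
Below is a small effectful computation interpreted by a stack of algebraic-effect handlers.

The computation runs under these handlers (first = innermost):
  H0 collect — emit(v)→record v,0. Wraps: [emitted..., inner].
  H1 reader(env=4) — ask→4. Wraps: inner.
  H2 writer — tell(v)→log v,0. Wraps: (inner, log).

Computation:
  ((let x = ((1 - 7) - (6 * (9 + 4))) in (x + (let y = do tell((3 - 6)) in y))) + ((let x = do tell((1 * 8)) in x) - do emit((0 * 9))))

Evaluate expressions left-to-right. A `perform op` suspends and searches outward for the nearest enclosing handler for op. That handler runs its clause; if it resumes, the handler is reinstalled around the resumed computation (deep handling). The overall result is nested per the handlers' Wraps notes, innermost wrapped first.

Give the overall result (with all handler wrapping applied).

Working:
tell(-3) @ H2 ⇒ log+=-3
tell(8) @ H2 ⇒ log+=8
emit(0) @ H0 ⇒ out+=0
H0 returns [0, -84]
H1 returns [0, -84]
H2 returns ([0, -84], (-3, 8))
= ([0, -84], (-3, 8))

Answer: ([0, -84], (-3, 8))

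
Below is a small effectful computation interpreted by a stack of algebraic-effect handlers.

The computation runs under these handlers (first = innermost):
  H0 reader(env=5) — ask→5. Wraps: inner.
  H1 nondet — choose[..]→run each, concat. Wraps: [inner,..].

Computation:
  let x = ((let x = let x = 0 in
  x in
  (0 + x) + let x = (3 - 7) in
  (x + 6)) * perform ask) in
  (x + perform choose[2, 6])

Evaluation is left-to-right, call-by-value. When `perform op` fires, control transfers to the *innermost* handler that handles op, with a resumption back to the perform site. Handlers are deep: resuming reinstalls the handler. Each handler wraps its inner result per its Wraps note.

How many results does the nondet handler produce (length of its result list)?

Step-by-step:
ask @ H0 ⇒ 5
choose[2, 6] @ H1
  branch[0] choose=2:
    H0 returns 12
    H1 returns [12]
  branch[1] choose=6:
    H0 returns 16
    H1 returns [16]
= [12, 16]

Answer: 2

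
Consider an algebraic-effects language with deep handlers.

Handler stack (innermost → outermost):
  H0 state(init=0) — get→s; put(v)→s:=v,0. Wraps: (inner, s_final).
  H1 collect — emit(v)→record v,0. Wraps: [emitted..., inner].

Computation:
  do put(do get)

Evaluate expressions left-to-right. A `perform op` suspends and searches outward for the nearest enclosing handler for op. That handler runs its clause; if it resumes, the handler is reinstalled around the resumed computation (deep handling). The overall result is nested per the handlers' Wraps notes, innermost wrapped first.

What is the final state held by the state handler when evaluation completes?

Evaluation trace:
get @ H0 ⇒ 0
put(0) @ H0 ⇒ s:=0
H0 returns (0, 0)
H1 returns [(0, 0)]
= [(0, 0)]

Answer: 0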